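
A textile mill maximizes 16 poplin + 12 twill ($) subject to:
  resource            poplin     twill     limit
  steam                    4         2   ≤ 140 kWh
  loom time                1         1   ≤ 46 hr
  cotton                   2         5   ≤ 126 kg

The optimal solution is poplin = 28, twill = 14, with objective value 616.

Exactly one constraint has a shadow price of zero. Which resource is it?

steam: 140/140 (binding)
loom time: 42/46 (slack 4)
cotton: 126/126 (binding)
By complementary slackness, a constraint with positive slack has shadow price 0 → loom time.

loom time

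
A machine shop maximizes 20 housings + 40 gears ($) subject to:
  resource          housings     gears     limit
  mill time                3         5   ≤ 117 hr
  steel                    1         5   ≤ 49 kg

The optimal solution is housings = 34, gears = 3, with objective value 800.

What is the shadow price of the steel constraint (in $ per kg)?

2

At the optimum: mill time uses 117 of 117 (binding); steel uses 49 of 49 (binding).
The binding rows give the dual system: 3·y_mill time + 1·y_steel = 20 and 5·y_mill time + 5·y_steel = 40.
This yields shadow prices y_mill time = 6, y_steel = 2.
Shadow price of steel = 2.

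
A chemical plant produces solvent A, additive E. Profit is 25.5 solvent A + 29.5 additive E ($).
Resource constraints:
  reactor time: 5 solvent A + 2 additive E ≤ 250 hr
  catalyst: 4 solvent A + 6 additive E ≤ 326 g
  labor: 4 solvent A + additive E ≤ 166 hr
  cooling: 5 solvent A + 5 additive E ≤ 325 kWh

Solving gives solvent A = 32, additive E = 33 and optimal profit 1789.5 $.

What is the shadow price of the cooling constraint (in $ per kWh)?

Check each constraint at x*: reactor time 226/250 (slack 24); catalyst 326/326 (tight); labor 161/166 (slack 5); cooling 325/325 (tight).
Slack constraints have shadow price 0 (complementary slackness).
The binding rows give the dual system: 4·y_catalyst + 5·y_cooling = 25.5 and 6·y_catalyst + 5·y_cooling = 29.5.
Solving: y_catalyst = 2, y_cooling = 3.5.
Shadow price of cooling = 3.5.

3.5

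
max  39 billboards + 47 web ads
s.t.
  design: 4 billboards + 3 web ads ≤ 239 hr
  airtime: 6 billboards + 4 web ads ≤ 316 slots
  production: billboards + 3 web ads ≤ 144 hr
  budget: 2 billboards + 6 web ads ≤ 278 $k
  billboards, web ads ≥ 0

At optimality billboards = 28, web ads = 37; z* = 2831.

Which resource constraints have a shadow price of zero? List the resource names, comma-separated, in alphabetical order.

design: 223/239 (slack 16)
airtime: 316/316 (binding)
production: 139/144 (slack 5)
budget: 278/278 (binding)
By complementary slackness, a constraint with positive slack has shadow price 0 → design, production.

design, production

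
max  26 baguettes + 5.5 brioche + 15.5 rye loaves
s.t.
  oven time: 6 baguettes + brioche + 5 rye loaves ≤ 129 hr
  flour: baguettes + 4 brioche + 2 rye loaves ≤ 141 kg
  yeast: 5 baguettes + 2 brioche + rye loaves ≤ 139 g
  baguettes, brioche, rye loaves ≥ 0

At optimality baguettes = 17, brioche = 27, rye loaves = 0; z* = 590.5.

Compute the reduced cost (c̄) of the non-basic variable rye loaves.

At the optimum: oven time uses 129 of 129 (binding); flour uses 125 of 141 (slack = 16); yeast uses 139 of 139 (binding).
By complementary slackness, y = 0 for the non-binding constraint.
Dual feasibility on the basic columns requires 6·y_oven time + 5·y_yeast = 26, 1·y_oven time + 2·y_yeast = 5.5.
This yields shadow prices y_oven time = 3.5, y_yeast = 1.
Reduced cost of rye loaves: c₃ − yᵀa₃ = 15.5 − (3.5·5 + 1·1) = 15.5 − 18.5 = -3.

-3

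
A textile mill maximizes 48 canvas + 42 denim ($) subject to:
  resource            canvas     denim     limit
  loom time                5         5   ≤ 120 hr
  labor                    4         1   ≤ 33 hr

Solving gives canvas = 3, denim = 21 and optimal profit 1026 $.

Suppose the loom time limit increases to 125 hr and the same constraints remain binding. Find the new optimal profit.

1066

Both loom time and labor are binding at x*.
Dual feasibility on the basic columns requires 5·y_loom time + 4·y_labor = 48, 5·y_loom time + 1·y_labor = 42.
This yields shadow prices y_loom time = 8, y_labor = 2.
Δz = y_loom time·Δb = 8 × (5) = 40, so new z* = 1026 + 40 = 1066.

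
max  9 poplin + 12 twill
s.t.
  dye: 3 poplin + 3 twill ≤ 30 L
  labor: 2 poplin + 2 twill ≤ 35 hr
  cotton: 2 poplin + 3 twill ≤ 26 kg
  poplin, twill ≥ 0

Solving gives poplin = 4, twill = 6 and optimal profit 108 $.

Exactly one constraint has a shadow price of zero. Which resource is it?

labor

dye: 30/30 (binding)
labor: 20/35 (slack 15)
cotton: 26/26 (binding)
By complementary slackness, a constraint with positive slack has shadow price 0 → labor.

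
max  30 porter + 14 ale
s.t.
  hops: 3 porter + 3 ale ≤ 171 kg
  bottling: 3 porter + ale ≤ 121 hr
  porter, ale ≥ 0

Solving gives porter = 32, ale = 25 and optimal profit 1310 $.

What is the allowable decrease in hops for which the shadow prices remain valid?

Binding constraints: hops, bottling. The basis is B = [[3,3],[3,1]] with det -6.
Per unit decrease in hops, x* moves by d = (0.1667, -0.5).
The basis stays optimal until ale reaches 0; allowable decrease = 50 kg.

50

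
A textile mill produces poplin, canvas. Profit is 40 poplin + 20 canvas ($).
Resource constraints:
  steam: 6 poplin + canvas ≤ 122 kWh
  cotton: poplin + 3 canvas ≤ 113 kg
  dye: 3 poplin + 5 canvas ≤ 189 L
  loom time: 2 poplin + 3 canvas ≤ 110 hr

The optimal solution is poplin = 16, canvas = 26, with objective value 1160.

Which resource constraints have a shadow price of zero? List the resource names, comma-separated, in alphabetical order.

steam: 122/122 (binding)
cotton: 94/113 (slack 19)
dye: 178/189 (slack 11)
loom time: 110/110 (binding)
By complementary slackness, a constraint with positive slack has shadow price 0 → cotton, dye.

cotton, dye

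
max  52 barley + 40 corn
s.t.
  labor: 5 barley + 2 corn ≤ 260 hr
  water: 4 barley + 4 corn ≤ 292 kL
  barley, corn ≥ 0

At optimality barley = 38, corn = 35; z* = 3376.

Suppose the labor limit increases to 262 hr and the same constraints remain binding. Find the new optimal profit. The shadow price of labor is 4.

3384

Δb = 2, so new z* = 3376 + (4)·(2) = 3376 + 8 = 3384.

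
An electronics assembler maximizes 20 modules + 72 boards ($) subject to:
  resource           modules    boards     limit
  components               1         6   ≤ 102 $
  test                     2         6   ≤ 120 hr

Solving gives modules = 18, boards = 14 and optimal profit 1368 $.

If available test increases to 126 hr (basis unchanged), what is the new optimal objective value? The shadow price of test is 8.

Δb = 6, so new z* = 1368 + (8)·(6) = 1368 + 48 = 1416.

1416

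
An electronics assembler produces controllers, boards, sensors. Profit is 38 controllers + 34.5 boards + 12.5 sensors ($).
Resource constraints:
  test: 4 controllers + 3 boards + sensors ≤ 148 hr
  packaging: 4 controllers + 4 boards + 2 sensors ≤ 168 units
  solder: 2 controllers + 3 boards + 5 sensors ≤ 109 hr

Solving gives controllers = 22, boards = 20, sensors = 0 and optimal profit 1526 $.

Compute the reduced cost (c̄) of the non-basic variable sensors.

At the optimum: test uses 148 of 148 (binding); packaging uses 168 of 168 (binding); solder uses 104 of 109 (slack = 5).
Since solder is not tight, its dual is 0.
Dual feasibility on the basic columns requires 4·y_test + 4·y_packaging = 38, 3·y_test + 4·y_packaging = 34.5.
Solving: y_test = 3.5, y_packaging = 6.
Reduced cost of sensors: c₃ − yᵀa₃ = 12.5 − (3.5·1 + 6·2) = 12.5 − 15.5 = -3.

-3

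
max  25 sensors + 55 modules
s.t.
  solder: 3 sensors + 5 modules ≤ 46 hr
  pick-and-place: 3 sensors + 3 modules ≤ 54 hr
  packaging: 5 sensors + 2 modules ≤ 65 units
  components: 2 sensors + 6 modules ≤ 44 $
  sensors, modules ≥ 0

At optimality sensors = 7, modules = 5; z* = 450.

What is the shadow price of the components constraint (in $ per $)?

At the optimum: solder uses 46 of 46 (binding); pick-and-place uses 36 of 54 (slack = 18); packaging uses 45 of 65 (slack = 20); components uses 44 of 44 (binding).
Slack constraints have shadow price 0 (complementary slackness).
From A_Bᵀ y = c: 3·y_solder + 2·y_components = 25; 5·y_solder + 6·y_components = 55.
Solving: y_solder = 5, y_components = 5.
Shadow price of components = 5.

5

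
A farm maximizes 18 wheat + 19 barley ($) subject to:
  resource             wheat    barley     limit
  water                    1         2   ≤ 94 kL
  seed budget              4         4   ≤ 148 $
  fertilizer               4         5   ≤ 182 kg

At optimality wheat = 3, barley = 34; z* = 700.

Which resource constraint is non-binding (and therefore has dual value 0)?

water

water: 71/94 (slack 23)
seed budget: 148/148 (binding)
fertilizer: 182/182 (binding)
By complementary slackness, a constraint with positive slack has shadow price 0 → water.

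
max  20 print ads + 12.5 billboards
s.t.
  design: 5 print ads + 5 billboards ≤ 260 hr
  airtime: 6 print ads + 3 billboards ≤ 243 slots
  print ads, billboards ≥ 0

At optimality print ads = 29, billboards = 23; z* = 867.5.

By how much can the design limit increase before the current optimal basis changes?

Binding constraints: design, airtime. The basis is B = [[5,5],[6,3]] with det -15.
Per unit increase in design, x* moves by d = (-0.2, 0.4).
The basis stays optimal until print ads reaches 0; allowable increase = 145 hr.

145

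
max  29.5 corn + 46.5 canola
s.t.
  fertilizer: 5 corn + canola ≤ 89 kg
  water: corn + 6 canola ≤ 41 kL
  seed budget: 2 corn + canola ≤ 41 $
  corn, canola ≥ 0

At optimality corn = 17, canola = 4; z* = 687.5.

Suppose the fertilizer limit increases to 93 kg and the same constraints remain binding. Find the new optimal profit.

705.5

Check each constraint at x*: fertilizer 89/89 (tight); water 41/41 (tight); seed budget 38/41 (slack 3).
Slack constraints have shadow price 0 (complementary slackness).
From A_Bᵀ y = c: 5·y_fertilizer + 1·y_water = 29.5; 1·y_fertilizer + 6·y_water = 46.5.
→ y_fertilizer = 4.5 and y_water = 7.
Δz = y_fertilizer·Δb = 4.5 × (4) = 18, so new z* = 687.5 + 18 = 705.5.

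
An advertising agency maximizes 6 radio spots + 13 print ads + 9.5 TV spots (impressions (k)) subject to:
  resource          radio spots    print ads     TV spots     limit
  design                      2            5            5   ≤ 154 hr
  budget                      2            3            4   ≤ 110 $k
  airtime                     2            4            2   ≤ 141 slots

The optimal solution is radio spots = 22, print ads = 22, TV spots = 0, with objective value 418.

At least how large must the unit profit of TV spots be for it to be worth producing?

14

Check each constraint at x*: design 154/154 (tight); budget 110/110 (tight); airtime 132/141 (slack 9).
Since airtime is not tight, its dual is 0.
Dual feasibility on the basic columns requires 2·y_design + 2·y_budget = 6, 5·y_design + 3·y_budget = 13.
→ y_design = 2 and y_budget = 1.
TV spots enters the basis when its profit ≥ yᵀa₃ = 2·5 + 1·4 = 14.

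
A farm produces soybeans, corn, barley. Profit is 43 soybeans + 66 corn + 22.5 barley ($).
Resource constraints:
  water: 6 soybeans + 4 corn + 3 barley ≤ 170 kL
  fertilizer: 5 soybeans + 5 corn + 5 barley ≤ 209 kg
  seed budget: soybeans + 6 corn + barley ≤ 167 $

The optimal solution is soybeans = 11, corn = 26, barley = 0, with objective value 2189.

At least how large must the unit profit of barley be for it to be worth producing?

At the optimum: water uses 170 of 170 (binding); fertilizer uses 185 of 209 (slack = 24); seed budget uses 167 of 167 (binding).
Since fertilizer is not tight, its dual is 0.
The binding rows give the dual system: 6·y_water + 1·y_seed budget = 43 and 4·y_water + 6·y_seed budget = 66.
Solving: y_water = 6, y_seed budget = 7.
barley enters the basis when its profit ≥ yᵀa₃ = 6·3 + 7·1 = 25.

25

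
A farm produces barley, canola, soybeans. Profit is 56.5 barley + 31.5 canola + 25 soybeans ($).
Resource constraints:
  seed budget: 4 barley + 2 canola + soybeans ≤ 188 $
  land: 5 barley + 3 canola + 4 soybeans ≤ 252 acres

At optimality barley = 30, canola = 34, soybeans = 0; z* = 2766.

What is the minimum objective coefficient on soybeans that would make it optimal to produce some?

Check each constraint at x*: seed budget 188/188 (tight); land 252/252 (tight).
Dual feasibility on the basic columns requires 4·y_seed budget + 5·y_land = 56.5, 2·y_seed budget + 3·y_land = 31.5.
→ y_seed budget = 6 and y_land = 6.5.
soybeans enters the basis when its profit ≥ yᵀa₃ = 6·1 + 6.5·4 = 32.

32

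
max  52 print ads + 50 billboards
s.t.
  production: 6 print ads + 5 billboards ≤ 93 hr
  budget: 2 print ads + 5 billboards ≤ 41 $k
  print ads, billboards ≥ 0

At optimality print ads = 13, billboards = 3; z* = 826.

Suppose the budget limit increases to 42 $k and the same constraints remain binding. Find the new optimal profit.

828

Both production and budget are binding at x*.
From A_Bᵀ y = c: 6·y_production + 2·y_budget = 52; 5·y_production + 5·y_budget = 50.
This yields shadow prices y_production = 8, y_budget = 2.
Δz = y_budget·Δb = 2 × (1) = 2, so new z* = 826 + 2 = 828.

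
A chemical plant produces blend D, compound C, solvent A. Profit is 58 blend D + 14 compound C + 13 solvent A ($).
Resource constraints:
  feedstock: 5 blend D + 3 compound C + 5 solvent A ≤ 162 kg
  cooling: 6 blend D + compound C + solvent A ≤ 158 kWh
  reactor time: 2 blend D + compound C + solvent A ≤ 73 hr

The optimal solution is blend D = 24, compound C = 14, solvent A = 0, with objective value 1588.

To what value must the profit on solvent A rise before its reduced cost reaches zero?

At the optimum: feedstock uses 162 of 162 (binding); cooling uses 158 of 158 (binding); reactor time uses 62 of 73 (slack = 11).
Slack constraints have shadow price 0 (complementary slackness).
Dual feasibility on the basic columns requires 5·y_feedstock + 6·y_cooling = 58, 3·y_feedstock + 1·y_cooling = 14.
→ y_feedstock = 2 and y_cooling = 8.
solvent A enters the basis when its profit ≥ yᵀa₃ = 2·5 + 8·1 = 18.

18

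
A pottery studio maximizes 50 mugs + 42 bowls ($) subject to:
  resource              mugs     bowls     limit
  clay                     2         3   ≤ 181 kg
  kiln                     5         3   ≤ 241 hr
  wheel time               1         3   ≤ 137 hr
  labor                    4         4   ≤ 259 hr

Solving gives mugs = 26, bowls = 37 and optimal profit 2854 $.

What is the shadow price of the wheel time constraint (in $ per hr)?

Check each constraint at x*: clay 163/181 (slack 18); kiln 241/241 (tight); wheel time 137/137 (tight); labor 252/259 (slack 7).
Slack constraints have shadow price 0 (complementary slackness).
The binding rows give the dual system: 5·y_kiln + 1·y_wheel time = 50 and 3·y_kiln + 3·y_wheel time = 42.
Solving: y_kiln = 9, y_wheel time = 5.
Shadow price of wheel time = 5.

5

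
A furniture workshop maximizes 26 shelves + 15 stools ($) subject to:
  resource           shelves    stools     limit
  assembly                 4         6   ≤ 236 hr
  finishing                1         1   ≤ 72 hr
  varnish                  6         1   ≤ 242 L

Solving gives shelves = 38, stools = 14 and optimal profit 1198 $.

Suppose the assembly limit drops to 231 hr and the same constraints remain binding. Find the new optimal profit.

Check each constraint at x*: assembly 236/236 (tight); finishing 52/72 (slack 20); varnish 242/242 (tight).
Slack constraints have shadow price 0 (complementary slackness).
Dual feasibility on the basic columns requires 4·y_assembly + 6·y_varnish = 26, 6·y_assembly + 1·y_varnish = 15.
→ y_assembly = 2 and y_varnish = 3.
Δz = y_assembly·Δb = 2 × (-5) = -10, so new z* = 1198 − 10 = 1188.

1188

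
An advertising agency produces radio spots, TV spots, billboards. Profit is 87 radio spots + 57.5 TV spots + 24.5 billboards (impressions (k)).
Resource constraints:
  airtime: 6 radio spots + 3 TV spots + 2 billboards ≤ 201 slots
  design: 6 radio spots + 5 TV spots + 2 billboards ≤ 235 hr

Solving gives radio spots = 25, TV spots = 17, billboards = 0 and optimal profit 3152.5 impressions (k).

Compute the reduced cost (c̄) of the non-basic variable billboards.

At the optimum: airtime uses 201 of 201 (binding); design uses 235 of 235 (binding).
The binding rows give the dual system: 6·y_airtime + 6·y_design = 87 and 3·y_airtime + 5·y_design = 57.5.
→ y_airtime = 7.5 and y_design = 7.
Reduced cost of billboards: c₃ − yᵀa₃ = 24.5 − (7.5·2 + 7·2) = 24.5 − 29 = -4.5.

-4.5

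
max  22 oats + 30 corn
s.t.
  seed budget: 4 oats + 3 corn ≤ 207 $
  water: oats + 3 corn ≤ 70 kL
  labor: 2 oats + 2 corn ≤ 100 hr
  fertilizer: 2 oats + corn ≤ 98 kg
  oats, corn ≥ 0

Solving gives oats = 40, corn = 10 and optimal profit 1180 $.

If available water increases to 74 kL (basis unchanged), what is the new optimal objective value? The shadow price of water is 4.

Δb = 4, so new z* = 1180 + (4)·(4) = 1180 + 16 = 1196.

1196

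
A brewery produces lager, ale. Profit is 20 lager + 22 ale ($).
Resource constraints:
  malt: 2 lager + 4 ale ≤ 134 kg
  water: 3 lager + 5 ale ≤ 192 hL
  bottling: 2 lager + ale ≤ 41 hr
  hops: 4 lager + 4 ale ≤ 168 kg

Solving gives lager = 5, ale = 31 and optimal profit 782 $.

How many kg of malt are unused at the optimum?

0

malt used = 2·5 + 4·31 = 134; slack = 134 − 134 = 0.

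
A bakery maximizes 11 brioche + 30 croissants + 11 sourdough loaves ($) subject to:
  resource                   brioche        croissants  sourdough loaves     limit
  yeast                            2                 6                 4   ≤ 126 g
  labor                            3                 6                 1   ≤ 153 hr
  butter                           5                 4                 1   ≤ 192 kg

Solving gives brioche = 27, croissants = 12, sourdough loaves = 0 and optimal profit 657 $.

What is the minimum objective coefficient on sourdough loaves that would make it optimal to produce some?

17

At the optimum: yeast uses 126 of 126 (binding); labor uses 153 of 153 (binding); butter uses 183 of 192 (slack = 9).
Since butter is not tight, its dual is 0.
Dual feasibility on the basic columns requires 2·y_yeast + 3·y_labor = 11, 6·y_yeast + 6·y_labor = 30.
→ y_yeast = 4 and y_labor = 1.
sourdough loaves enters the basis when its profit ≥ yᵀa₃ = 4·4 + 1·1 = 17.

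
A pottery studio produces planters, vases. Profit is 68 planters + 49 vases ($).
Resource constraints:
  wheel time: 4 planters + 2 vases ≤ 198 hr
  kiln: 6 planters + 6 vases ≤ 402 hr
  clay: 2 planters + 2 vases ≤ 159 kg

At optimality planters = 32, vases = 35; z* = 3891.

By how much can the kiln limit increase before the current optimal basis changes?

75

Binding constraints: wheel time, kiln. The basis is B = [[4,2],[6,6]] with det 12.
Per unit increase in kiln, x* moves by d = (-0.1667, 0.3333).
The basis stays optimal until clay becomes binding; allowable increase = 75 hr.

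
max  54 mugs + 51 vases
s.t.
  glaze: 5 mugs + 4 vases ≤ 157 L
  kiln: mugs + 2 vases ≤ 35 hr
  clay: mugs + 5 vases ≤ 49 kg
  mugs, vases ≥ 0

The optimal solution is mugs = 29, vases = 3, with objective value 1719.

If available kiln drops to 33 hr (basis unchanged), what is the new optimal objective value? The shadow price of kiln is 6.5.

1706

Δb = -2, so new z* = 1719 + (6.5)·(-2) = 1719 − 13 = 1706.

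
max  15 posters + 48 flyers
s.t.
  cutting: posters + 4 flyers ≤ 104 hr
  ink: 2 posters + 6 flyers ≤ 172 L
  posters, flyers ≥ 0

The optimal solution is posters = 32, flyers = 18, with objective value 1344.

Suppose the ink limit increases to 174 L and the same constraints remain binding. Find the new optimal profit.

1356

Check each constraint at x*: cutting 104/104 (tight); ink 172/172 (tight).
Dual feasibility on the basic columns requires 1·y_cutting + 2·y_ink = 15, 4·y_cutting + 6·y_ink = 48.
This yields shadow prices y_cutting = 3, y_ink = 6.
Δz = y_ink·Δb = 6 × (2) = 12, so new z* = 1344 + 12 = 1356.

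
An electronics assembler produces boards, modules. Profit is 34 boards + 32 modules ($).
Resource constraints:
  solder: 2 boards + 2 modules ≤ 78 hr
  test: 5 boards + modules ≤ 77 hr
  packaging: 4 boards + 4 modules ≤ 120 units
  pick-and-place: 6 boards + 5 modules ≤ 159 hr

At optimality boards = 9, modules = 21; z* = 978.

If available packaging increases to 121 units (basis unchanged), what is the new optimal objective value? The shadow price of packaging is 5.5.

983.5

Δb = 1, so new z* = 978 + (5.5)·(1) = 978 + 5.5 = 983.5.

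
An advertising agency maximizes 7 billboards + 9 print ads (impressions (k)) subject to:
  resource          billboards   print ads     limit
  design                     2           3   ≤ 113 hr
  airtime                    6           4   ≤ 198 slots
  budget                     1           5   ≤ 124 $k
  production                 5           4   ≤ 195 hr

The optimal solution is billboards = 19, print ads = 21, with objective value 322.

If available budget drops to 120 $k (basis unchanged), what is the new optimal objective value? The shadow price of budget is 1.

Δb = -4, so new z* = 322 + (1)·(-4) = 322 − 4 = 318.

318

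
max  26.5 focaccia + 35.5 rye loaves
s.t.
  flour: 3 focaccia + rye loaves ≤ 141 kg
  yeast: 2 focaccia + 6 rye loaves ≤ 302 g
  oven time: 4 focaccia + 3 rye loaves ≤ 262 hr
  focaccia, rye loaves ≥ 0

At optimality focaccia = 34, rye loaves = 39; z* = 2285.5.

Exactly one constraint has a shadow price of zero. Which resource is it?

oven time

flour: 141/141 (binding)
yeast: 302/302 (binding)
oven time: 253/262 (slack 9)
By complementary slackness, a constraint with positive slack has shadow price 0 → oven time.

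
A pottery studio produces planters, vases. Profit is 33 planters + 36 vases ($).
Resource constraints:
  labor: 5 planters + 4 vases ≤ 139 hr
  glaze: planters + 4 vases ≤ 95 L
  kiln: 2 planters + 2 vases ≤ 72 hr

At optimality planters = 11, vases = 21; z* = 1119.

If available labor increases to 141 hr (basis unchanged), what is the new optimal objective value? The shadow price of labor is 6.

1131

Δb = 2, so new z* = 1119 + (6)·(2) = 1119 + 12 = 1131.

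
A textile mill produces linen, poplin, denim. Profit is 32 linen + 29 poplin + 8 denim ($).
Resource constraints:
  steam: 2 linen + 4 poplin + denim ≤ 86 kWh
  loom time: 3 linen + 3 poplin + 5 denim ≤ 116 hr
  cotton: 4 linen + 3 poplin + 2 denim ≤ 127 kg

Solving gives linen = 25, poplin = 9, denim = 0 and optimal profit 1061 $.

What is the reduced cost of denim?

-8

At the optimum: steam uses 86 of 86 (binding); loom time uses 102 of 116 (slack = 14); cotton uses 127 of 127 (binding).
Since loom time is not tight, its dual is 0.
Dual feasibility on the basic columns requires 2·y_steam + 4·y_cotton = 32, 4·y_steam + 3·y_cotton = 29.
Solving: y_steam = 2, y_cotton = 7.
Reduced cost of denim: c₃ − yᵀa₃ = 8 − (2·1 + 7·2) = 8 − 16 = -8.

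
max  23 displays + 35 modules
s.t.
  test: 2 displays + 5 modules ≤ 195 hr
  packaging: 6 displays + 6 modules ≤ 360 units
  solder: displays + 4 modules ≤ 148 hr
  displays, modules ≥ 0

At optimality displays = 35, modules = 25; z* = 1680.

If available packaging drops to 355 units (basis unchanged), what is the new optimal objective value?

1667.5

Binding: test and packaging. Non-binding: solder (13 unused).
Since solder is not tight, its dual is 0.
From A_Bᵀ y = c: 2·y_test + 6·y_packaging = 23; 5·y_test + 6·y_packaging = 35.
→ y_test = 4 and y_packaging = 2.5.
Δz = y_packaging·Δb = 2.5 × (-5) = -12.5, so new z* = 1680 − 12.5 = 1667.5.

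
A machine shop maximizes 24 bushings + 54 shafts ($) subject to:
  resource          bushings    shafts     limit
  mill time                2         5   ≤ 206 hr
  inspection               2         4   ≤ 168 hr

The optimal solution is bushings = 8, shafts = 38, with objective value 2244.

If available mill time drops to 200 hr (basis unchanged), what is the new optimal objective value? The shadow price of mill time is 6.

Δb = -6, so new z* = 2244 + (6)·(-6) = 2244 − 36 = 2208.

2208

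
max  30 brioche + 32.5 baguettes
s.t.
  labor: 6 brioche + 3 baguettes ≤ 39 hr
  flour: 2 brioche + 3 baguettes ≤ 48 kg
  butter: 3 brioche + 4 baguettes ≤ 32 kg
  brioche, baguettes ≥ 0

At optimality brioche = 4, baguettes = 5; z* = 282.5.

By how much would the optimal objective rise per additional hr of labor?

Check each constraint at x*: labor 39/39 (tight); flour 23/48 (slack 25); butter 32/32 (tight).
Since flour is not tight, its dual is 0.
Dual feasibility on the basic columns requires 6·y_labor + 3·y_butter = 30, 3·y_labor + 4·y_butter = 32.5.
→ y_labor = 1.5 and y_butter = 7.
Shadow price of labor = 1.5.

1.5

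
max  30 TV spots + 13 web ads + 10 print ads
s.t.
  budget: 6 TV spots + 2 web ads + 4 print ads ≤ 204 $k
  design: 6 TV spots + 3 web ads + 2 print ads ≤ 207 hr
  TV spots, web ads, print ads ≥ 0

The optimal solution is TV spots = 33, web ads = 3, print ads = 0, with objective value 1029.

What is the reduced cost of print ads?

-4

Check each constraint at x*: budget 204/204 (tight); design 207/207 (tight).
The binding rows give the dual system: 6·y_budget + 6·y_design = 30 and 2·y_budget + 3·y_design = 13.
→ y_budget = 2 and y_design = 3.
Reduced cost of print ads: c₃ − yᵀa₃ = 10 − (2·4 + 3·2) = 10 − 14 = -4.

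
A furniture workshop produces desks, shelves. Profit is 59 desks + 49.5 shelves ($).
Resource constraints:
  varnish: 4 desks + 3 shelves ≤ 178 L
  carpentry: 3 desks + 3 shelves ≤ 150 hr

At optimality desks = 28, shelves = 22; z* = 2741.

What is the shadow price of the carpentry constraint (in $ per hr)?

At the optimum: varnish uses 178 of 178 (binding); carpentry uses 150 of 150 (binding).
From A_Bᵀ y = c: 4·y_varnish + 3·y_carpentry = 59; 3·y_varnish + 3·y_carpentry = 49.5.
Solving: y_varnish = 9.5, y_carpentry = 7.
Shadow price of carpentry = 7.

7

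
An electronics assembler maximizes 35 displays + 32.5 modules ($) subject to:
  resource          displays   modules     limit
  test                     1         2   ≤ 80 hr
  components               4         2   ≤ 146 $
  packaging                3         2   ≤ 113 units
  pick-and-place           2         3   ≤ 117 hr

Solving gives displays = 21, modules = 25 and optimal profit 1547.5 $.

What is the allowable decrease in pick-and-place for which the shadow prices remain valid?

Binding constraints: packaging, pick-and-place. The basis is B = [[3,2],[2,3]] with det 5.
Per unit decrease in pick-and-place, x* moves by d = (0.4, -0.6).
The basis stays optimal until components becomes binding; allowable decrease = 30 hr.

30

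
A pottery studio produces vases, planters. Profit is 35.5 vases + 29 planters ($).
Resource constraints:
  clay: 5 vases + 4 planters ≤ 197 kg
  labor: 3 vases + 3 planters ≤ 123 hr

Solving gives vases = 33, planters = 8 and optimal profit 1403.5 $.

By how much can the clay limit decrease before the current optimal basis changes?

Binding constraints: clay, labor. The basis is B = [[5,4],[3,3]] with det 3.
Per unit decrease in clay, x* moves by d = (-1, 1).
The basis stays optimal until vases reaches 0; allowable decrease = 33 kg.

33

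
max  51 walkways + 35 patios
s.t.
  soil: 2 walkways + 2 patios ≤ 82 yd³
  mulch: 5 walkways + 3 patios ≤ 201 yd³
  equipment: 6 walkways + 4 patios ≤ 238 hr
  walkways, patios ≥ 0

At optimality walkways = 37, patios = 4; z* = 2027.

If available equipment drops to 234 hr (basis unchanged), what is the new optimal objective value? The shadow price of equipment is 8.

Δb = -4, so new z* = 2027 + (8)·(-4) = 2027 − 32 = 1995.

1995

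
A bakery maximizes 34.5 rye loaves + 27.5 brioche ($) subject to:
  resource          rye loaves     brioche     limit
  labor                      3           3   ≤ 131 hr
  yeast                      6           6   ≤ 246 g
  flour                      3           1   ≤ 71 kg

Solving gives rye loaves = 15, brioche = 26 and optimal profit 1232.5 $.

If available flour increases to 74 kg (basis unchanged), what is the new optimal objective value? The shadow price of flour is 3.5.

1243

Δb = 3, so new z* = 1232.5 + (3.5)·(3) = 1232.5 + 10.5 = 1243.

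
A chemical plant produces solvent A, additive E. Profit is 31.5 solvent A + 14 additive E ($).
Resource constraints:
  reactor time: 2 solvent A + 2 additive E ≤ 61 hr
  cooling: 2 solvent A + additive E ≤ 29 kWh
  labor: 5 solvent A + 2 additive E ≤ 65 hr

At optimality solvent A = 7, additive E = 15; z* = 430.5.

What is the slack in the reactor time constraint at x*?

reactor time used = 2·7 + 2·15 = 44; slack = 61 − 44 = 17.

17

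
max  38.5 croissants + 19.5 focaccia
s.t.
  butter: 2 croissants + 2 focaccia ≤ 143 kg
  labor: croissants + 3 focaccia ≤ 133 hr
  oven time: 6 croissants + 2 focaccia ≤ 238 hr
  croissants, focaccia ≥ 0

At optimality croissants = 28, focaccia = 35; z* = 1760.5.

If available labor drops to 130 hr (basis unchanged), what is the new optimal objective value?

1753

At the optimum: butter uses 126 of 143 (slack = 17); labor uses 133 of 133 (binding); oven time uses 238 of 238 (binding).
By complementary slackness, y = 0 for the non-binding constraint.
The binding rows give the dual system: 1·y_labor + 6·y_oven time = 38.5 and 3·y_labor + 2·y_oven time = 19.5.
This yields shadow prices y_labor = 2.5, y_oven time = 6.
Δz = y_labor·Δb = 2.5 × (-3) = -7.5, so new z* = 1760.5 − 7.5 = 1753.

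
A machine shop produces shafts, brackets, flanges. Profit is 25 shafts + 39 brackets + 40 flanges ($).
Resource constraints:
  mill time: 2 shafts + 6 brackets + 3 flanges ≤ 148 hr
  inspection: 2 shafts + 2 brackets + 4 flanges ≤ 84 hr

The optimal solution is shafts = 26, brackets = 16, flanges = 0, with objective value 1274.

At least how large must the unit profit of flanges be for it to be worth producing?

46.5

Check each constraint at x*: mill time 148/148 (tight); inspection 84/84 (tight).
The binding rows give the dual system: 2·y_mill time + 2·y_inspection = 25 and 6·y_mill time + 2·y_inspection = 39.
Solving: y_mill time = 3.5, y_inspection = 9.
flanges enters the basis when its profit ≥ yᵀa₃ = 3.5·3 + 9·4 = 46.5.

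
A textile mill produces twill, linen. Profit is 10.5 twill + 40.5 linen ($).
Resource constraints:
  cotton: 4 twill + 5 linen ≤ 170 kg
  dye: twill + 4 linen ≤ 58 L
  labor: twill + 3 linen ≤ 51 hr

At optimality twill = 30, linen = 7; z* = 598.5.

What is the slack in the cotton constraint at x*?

15

cotton used = 4·30 + 5·7 = 155; slack = 170 − 155 = 15.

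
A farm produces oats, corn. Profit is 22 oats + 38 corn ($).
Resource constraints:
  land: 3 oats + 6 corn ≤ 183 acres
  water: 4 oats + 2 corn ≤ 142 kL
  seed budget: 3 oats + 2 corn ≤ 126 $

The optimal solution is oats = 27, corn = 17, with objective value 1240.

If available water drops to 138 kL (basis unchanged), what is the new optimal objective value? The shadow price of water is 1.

1236

Δb = -4, so new z* = 1240 + (1)·(-4) = 1240 − 4 = 1236.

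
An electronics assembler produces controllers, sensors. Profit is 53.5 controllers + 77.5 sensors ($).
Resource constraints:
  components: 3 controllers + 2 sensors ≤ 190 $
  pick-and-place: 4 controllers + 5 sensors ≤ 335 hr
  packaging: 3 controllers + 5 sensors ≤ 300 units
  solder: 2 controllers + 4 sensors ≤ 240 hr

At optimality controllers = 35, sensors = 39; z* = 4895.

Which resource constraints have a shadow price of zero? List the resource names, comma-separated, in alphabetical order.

components, solder

components: 183/190 (slack 7)
pick-and-place: 335/335 (binding)
packaging: 300/300 (binding)
solder: 226/240 (slack 14)
By complementary slackness, a constraint with positive slack has shadow price 0 → components, solder.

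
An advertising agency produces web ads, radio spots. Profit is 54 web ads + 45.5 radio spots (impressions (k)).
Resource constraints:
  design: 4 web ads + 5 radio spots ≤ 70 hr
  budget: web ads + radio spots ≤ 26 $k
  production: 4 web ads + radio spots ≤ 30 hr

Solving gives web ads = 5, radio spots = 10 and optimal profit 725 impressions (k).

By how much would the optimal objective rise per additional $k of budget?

0

Binding: design and production. Non-binding: budget (11 unused).
By complementary slackness, y = 0 for the non-binding constraint.
Dual feasibility on the basic columns requires 4·y_design + 4·y_production = 54, 5·y_design + 1·y_production = 45.5.
→ y_design = 8 and y_production = 5.5.
Shadow price of budget = 0.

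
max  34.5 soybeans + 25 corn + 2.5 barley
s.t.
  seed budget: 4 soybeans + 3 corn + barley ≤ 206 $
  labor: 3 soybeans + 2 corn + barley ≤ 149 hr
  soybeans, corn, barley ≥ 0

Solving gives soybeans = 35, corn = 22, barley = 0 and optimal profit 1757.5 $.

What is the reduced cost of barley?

Check each constraint at x*: seed budget 206/206 (tight); labor 149/149 (tight).
Dual feasibility on the basic columns requires 4·y_seed budget + 3·y_labor = 34.5, 3·y_seed budget + 2·y_labor = 25.
→ y_seed budget = 6 and y_labor = 3.5.
Reduced cost of barley: c₃ − yᵀa₃ = 2.5 − (6·1 + 3.5·1) = 2.5 − 9.5 = -7.

-7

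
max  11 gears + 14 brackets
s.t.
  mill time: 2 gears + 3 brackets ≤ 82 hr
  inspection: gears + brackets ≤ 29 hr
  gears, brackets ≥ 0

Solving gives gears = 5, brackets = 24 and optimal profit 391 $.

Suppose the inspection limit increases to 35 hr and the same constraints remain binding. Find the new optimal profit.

Both mill time and inspection are binding at x*.
Dual feasibility on the basic columns requires 2·y_mill time + 1·y_inspection = 11, 3·y_mill time + 1·y_inspection = 14.
Solving: y_mill time = 3, y_inspection = 5.
Δz = y_inspection·Δb = 5 × (6) = 30, so new z* = 391 + 30 = 421.

421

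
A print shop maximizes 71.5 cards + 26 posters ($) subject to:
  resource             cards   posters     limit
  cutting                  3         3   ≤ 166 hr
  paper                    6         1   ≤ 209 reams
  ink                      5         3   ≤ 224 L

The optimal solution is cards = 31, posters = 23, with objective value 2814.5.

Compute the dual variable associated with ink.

6.5

Binding: paper and ink. Non-binding: cutting (4 unused).
Since cutting is not tight, its dual is 0.
Dual feasibility on the basic columns requires 6·y_paper + 5·y_ink = 71.5, 1·y_paper + 3·y_ink = 26.
→ y_paper = 6.5 and y_ink = 6.5.
Shadow price of ink = 6.5.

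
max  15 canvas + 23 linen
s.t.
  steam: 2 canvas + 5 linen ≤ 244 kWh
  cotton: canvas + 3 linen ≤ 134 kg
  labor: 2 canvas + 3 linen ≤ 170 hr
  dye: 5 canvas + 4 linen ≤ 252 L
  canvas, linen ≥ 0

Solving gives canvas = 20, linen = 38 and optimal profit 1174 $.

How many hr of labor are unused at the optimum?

labor used = 2·20 + 3·38 = 154; slack = 170 − 154 = 16.

16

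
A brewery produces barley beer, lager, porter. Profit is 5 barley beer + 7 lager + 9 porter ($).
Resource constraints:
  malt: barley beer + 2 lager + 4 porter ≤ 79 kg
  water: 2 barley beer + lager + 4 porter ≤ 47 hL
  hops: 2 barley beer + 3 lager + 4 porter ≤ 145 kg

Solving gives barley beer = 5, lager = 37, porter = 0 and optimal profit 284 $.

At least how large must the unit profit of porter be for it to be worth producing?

16

Binding: malt and water. Non-binding: hops (24 unused).
Since hops is not tight, its dual is 0.
From A_Bᵀ y = c: 1·y_malt + 2·y_water = 5; 2·y_malt + 1·y_water = 7.
→ y_malt = 3 and y_water = 1.
porter enters the basis when its profit ≥ yᵀa₃ = 3·4 + 1·4 = 16.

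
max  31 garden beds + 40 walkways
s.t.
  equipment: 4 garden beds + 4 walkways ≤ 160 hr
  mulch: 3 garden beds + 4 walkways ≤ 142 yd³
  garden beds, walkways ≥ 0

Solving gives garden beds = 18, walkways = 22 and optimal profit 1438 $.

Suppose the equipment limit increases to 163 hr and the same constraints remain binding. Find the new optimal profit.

Both equipment and mulch are binding at x*.
Dual feasibility on the basic columns requires 4·y_equipment + 3·y_mulch = 31, 4·y_equipment + 4·y_mulch = 40.
This yields shadow prices y_equipment = 1, y_mulch = 9.
Δz = y_equipment·Δb = 1 × (3) = 3, so new z* = 1438 + 3 = 1441.

1441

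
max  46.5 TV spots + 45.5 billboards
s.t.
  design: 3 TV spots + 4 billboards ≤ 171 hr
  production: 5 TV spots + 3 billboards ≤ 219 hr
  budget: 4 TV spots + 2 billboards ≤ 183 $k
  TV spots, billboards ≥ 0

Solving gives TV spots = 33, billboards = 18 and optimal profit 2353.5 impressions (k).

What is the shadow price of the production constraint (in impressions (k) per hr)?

Check each constraint at x*: design 171/171 (tight); production 219/219 (tight); budget 168/183 (slack 15).
Slack constraints have shadow price 0 (complementary slackness).
The binding rows give the dual system: 3·y_design + 5·y_production = 46.5 and 4·y_design + 3·y_production = 45.5.
Solving: y_design = 8, y_production = 4.5.
Shadow price of production = 4.5.

4.5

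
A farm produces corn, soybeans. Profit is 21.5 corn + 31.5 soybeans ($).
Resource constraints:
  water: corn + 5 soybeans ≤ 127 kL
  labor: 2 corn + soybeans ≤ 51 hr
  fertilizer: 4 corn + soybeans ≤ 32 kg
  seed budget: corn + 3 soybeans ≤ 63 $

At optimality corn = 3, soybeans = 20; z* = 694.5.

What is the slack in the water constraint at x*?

24

water used = 1·3 + 5·20 = 103; slack = 127 − 103 = 24.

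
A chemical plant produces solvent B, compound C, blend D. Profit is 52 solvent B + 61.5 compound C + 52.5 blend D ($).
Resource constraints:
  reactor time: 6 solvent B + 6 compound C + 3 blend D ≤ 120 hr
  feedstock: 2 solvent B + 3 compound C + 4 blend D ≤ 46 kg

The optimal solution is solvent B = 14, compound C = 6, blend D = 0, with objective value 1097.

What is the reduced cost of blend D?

-2

Check each constraint at x*: reactor time 120/120 (tight); feedstock 46/46 (tight).
The binding rows give the dual system: 6·y_reactor time + 2·y_feedstock = 52 and 6·y_reactor time + 3·y_feedstock = 61.5.
→ y_reactor time = 5.5 and y_feedstock = 9.5.
Reduced cost of blend D: c₃ − yᵀa₃ = 52.5 − (5.5·3 + 9.5·4) = 52.5 − 54.5 = -2.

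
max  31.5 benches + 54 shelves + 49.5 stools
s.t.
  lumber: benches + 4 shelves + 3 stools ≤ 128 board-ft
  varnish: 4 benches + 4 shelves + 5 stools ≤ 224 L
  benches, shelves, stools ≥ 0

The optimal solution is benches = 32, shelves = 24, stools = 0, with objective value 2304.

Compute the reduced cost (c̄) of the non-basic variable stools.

Both lumber and varnish are binding at x*.
From A_Bᵀ y = c: 1·y_lumber + 4·y_varnish = 31.5; 4·y_lumber + 4·y_varnish = 54.
This yields shadow prices y_lumber = 7.5, y_varnish = 6.
Reduced cost of stools: c₃ − yᵀa₃ = 49.5 − (7.5·3 + 6·5) = 49.5 − 52.5 = -3.

-3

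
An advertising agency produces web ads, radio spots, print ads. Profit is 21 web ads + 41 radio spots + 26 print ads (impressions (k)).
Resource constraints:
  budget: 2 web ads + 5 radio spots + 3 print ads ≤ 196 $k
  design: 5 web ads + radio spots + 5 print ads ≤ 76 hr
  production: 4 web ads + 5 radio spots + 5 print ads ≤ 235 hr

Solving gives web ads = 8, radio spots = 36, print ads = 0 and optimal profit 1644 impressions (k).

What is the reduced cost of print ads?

At the optimum: budget uses 196 of 196 (binding); design uses 76 of 76 (binding); production uses 212 of 235 (slack = 23).
Since production is not tight, its dual is 0.
Dual feasibility on the basic columns requires 2·y_budget + 5·y_design = 21, 5·y_budget + 1·y_design = 41.
→ y_budget = 8 and y_design = 1.
Reduced cost of print ads: c₃ − yᵀa₃ = 26 − (8·3 + 1·5) = 26 − 29 = -3.

-3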